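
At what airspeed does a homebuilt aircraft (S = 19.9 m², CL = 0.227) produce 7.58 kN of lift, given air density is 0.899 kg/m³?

L = ½ρv²S·CL ⇒ v = √(2L/(ρ·S·CL))
v = √(2 × 7580 / (0.899 × 19.9 × 0.227)) = √3733 = 61.1 m/s

v = 61.1 m/s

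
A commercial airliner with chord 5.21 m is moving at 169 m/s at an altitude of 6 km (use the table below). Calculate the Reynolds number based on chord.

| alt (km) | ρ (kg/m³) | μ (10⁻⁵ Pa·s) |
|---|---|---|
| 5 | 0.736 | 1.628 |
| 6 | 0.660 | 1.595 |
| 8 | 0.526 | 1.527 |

At 6 km, from the table: ρ = 0.660 kg/m³, μ = 1.595×10⁻⁵ Pa·s.
Re = ρ·v·c/μ = 0.66 × 169 × 5.21 / (1.595×10⁻⁵) = 3.64×10^7

Re = 3.64×10^7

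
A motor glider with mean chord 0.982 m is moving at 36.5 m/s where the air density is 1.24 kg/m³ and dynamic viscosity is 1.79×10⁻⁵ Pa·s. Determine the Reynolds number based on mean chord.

Re = ρ·v·c/μ = 1.24 × 36.5 × 0.982 / (1.79×10⁻⁵) = 2.48×10^6

Re = 2.48×10^6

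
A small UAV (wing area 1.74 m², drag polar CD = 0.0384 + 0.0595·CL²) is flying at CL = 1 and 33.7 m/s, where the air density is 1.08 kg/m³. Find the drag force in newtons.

D = 104 N

CD = 0.0384 + 0.0595 × 1² = 0.0979
D = ½ρv²S·CD = ½ × 1.08 × 33.7² × 1.74 × 0.0979 = 104 N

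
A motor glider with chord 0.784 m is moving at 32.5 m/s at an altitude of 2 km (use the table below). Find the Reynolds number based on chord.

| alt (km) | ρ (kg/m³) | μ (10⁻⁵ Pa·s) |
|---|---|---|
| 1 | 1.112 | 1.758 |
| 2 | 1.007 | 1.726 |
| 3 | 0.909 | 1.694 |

Re = 1.49×10^6

At 2 km, from the table: ρ = 1.007 kg/m³, μ = 1.726×10⁻⁵ Pa·s.
Re = ρ·v·c/μ = 1.007 × 32.5 × 0.784 / (1.726×10⁻⁵) = 1.49×10^6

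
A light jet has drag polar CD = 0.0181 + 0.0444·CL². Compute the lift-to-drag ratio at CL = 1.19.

L/D = 14.7

CD = 0.0181 + 0.0444 × 1.19² = 0.08097
L/D = CL/CD = 1.19 / 0.08097 = 14.7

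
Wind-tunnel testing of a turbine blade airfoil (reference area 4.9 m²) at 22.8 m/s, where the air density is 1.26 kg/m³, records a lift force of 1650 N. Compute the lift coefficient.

From L = ½ρv²S·CL, rearranging gives CL = 2L/(ρv²S).
CL = 2 × 1650 / (1.26 × 22.8² × 4.9) = 1.03

CL = 1.03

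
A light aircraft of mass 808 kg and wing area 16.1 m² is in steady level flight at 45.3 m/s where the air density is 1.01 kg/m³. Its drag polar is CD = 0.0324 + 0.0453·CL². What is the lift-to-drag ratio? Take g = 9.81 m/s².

L/D = 11.1

Level flight ⇒ L = W = m·g = 808 × 9.81 = 7926.5 N.
Dynamic pressure q = 0.5 × 1.01 × 45.3² = 1036 Pa.
Required CL = L/(qS) = 7926.5/(1036·16.1) = 0.4751.
CD = 0.0324 + 0.0453 × 0.4751² = 0.04262.
L/D = CL/CD = 0.4751 / 0.04262 = 11.1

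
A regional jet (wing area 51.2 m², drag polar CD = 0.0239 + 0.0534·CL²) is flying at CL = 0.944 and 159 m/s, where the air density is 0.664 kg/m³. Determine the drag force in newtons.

CD = 0.0239 + 0.0534 × 0.944² = 0.07149
D = ½ρv²S·CD = ½ × 0.664 × 159² × 51.2 × 0.07149 = 30700 N

D = 30700 N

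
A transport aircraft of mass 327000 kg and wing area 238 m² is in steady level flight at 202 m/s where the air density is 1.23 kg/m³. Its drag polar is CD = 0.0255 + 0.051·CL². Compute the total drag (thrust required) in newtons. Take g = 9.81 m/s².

D = 2.4×10^5 N

Level flight ⇒ L = W = m·g = 327000 × 9.81 = 3.2079×10^6 N.
q = ½ρv² = ½ × 1.23 × 202² = 25090 Pa.
CL = W/(q·S) = 3.2079×10^6 / (25090 × 238) = 0.5371.
CD = 0.0255 + 0.051 × 0.5371² = 0.04021.
D = q·S·CD = 25090 × 238 × 0.04021 = 2.402×10^5 N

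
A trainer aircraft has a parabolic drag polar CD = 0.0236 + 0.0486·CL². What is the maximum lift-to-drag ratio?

(L/D)max = 14.8

For CD = CD0 + K·CL², (L/D)max occurs at CL* = √(CD0/K) and equals 1/(2√(K·CD0)).
(L/D)max = 1/(2√(0.0486 × 0.0236)) = 1/(2 × 0.03387) = 14.8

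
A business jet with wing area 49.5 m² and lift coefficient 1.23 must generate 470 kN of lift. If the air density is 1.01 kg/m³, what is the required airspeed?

L = ½ρv²S·CL ⇒ v = √(2L/(ρ·S·CL))
v = √(2 × 4.7×10^5 / (1.01 × 49.5 × 1.23)) = √15290 = 124 m/s

v = 124 m/s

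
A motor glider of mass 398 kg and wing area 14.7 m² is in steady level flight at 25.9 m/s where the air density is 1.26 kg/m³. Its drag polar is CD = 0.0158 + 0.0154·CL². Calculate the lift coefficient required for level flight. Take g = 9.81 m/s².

In steady level flight, lift balances weight: W = mg = 398 × 9.81 = 3904.4 N.
Dynamic pressure q = 0.5 × 1.26 × 25.9² = 422.6 Pa.
CL = W/(q·S) = 3904.4 / (422.6 × 14.7) = 0.6285.

CL = 0.628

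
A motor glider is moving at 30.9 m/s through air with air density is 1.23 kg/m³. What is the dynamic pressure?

q = 587 Pa

q = ½ρv² = ½ × 1.23 × 30.9² = 587 Pa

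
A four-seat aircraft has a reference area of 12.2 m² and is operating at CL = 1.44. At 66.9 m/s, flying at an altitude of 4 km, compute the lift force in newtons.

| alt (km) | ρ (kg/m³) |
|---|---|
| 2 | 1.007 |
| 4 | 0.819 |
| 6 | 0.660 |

At 4 km, from the table: ρ = 0.819 kg/m³.
L = ½ρv²S·CL = ½ × 0.819 × 66.9² × 12.2 × 1.44 = 32200 N ≈ 32.2 kN

L = 32200 N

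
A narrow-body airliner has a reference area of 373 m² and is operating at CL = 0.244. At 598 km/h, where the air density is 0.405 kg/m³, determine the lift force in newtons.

Convert speed: v = 598 km/h ÷ 3.6 = 166.1 m/s.
Dynamic pressure q = ½ρv² = ½ × 0.405 × 166.1² = 5588 Pa.
L = q·S·CL = 5588 × 373 × 0.244 = 5.09×10^5 N ≈ 509 kN

L = 5.09×10^5 N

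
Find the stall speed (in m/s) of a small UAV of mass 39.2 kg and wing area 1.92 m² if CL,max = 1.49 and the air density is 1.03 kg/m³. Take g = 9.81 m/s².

At stall, lift equals weight: L = W = m·g = 39.2 × 9.81 = 384.6 N.
V_stall = √(2W/(ρ·S·CL,max)) = √(2 × 384.6 / (1.03 × 1.92 × 1.49))
V_stall = √261 = 16.2 m/s

V_stall = 16.2 m/s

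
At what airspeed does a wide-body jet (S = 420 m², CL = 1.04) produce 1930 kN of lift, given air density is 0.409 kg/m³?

v = 147 m/s

L = ½ρv²S·CL ⇒ v = √(2L/(ρ·S·CL))
v = √(2 × 1.93×10^6 / (0.409 × 420 × 1.04)) = √21610 = 147 m/s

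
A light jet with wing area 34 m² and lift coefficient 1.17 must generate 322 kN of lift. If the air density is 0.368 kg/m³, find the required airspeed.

L = ½ρv²S·CL ⇒ v = √(2L/(ρ·S·CL))
v = √(2 × 3.22×10^5 / (0.368 × 34 × 1.17)) = √43990 = 210 m/s

v = 210 m/s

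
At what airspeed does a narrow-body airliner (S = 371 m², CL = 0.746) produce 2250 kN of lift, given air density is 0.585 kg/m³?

v = 167 m/s

L = ½ρv²S·CL ⇒ v = √(2L/(ρ·S·CL))
v = √(2 × 2.25×10^6 / (0.585 × 371 × 0.746)) = √27790 = 167 m/s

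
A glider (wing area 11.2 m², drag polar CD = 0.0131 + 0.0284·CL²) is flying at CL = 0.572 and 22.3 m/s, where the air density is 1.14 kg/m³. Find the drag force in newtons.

CD = 0.0131 + 0.0284 × 0.572² = 0.02239
D = ½ρv²S·CD = ½ × 1.14 × 22.3² × 11.2 × 0.02239 = 71.1 N

D = 71.1 N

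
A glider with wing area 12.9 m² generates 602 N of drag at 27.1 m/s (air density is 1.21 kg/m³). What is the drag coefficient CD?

From D = ½ρv²S·CD, rearranging gives CD = 2D/(ρv²S).
CD = 2 × 602 / (1.21 × 27.1² × 12.9) = 0.105

CD = 0.105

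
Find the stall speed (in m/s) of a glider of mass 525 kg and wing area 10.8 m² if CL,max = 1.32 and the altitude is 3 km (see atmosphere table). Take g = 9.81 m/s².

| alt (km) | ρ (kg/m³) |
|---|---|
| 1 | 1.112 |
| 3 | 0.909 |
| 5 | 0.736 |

V_stall = 28.2 m/s

At 3 km, from the table: ρ = 0.909 kg/m³.
Weight W = mg = 525 × 9.81 = 5150 N.
From L = ½ρV²S·CL,max = W: V_stall = √(2W/(ρSCL,max)) = √(2·5150/(0.909·10.8·1.32))
V_stall = √794.9 = 28.2 m/s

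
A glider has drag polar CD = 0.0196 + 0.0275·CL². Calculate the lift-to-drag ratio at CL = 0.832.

CD = 0.0196 + 0.0275 × 0.832² = 0.03864
L/D = CL/CD = 0.832 / 0.03864 = 21.5

L/D = 21.5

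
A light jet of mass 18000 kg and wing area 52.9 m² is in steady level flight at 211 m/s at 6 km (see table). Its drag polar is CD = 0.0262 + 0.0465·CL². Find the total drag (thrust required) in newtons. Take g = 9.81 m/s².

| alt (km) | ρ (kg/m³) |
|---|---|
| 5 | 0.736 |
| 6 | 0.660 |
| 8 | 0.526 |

At 6 km, from the table: ρ = 0.660 kg/m³.
Level flight ⇒ L = W = m·g = 18000 × 9.81 = 1.7658×10^5 N.
q = ½ρv² = ½ × 0.66 × 211² = 14690 Pa.
CL = 2W/(ρv²S) = 2×1.7658×10^5/(0.66×211²×52.9) = 0.2272.
CD = 0.0262 + 0.0465 × 0.2272² = 0.0286.
D = q·S·CD = 14690 × 52.9 × 0.0286 = 22230 N

D = 22200 N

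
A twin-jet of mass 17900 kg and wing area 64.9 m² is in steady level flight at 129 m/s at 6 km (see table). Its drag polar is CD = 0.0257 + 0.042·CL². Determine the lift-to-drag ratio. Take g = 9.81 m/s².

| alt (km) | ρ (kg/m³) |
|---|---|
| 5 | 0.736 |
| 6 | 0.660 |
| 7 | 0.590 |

At 6 km, from the table: ρ = 0.660 kg/m³.
Weight W = mg = 17900 × 9.81 = 1.756×10^5 N; in level flight L = W.
q = ½ρv² = ½ × 0.66 × 129² = 5492 Pa.
Required CL = L/(qS) = 1.756×10^5/(5492·64.9) = 0.4927.
CD = 0.0257 + 0.042 × 0.4927² = 0.0359.
L/D = CL/CD = 0.4927 / 0.0359 = 13.7

L/D = 13.7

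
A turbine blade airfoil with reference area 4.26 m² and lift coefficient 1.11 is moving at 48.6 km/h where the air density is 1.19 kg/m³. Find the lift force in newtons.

Convert speed: v = 48.6 km/h ÷ 3.6 = 13.5 m/s.
Dynamic pressure q = ½ρv² = ½ × 1.19 × 13.5² = 108.4 Pa.
L = q·S·CL = 108.4 × 4.26 × 1.11 = 513 N

L = 513 N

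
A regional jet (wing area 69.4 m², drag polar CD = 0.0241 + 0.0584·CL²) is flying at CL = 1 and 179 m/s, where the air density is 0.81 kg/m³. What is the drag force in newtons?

D = 74300 N

CD = 0.0241 + 0.0584 × 1² = 0.0825
D = ½ρv²S·CD = ½ × 0.81 × 179² × 69.4 × 0.0825 = 74300 N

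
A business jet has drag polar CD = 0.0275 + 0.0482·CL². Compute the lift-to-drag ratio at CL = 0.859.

L/D = 13.6

CD = 0.0275 + 0.0482 × 0.859² = 0.06307
L/D = CL/CD = 0.859 / 0.06307 = 13.6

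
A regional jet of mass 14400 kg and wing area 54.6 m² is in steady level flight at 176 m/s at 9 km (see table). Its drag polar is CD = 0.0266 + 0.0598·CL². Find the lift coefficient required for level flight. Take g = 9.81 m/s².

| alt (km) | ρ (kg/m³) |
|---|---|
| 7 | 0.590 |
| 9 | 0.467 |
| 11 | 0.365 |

At 9 km, from the table: ρ = 0.467 kg/m³.
Weight W = mg = 14400 × 9.81 = 1.4126×10^5 N; in level flight L = W.
q = ½ρv² = ½ × 0.467 × 176² = 7233 Pa.
Required CL = L/(qS) = 1.4126×10^5/(7233·54.6) = 0.3577.

CL = 0.358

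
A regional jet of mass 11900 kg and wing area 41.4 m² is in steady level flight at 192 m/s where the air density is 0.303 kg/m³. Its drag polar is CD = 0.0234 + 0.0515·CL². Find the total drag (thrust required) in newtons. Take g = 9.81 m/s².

In steady level flight, lift balances weight: W = mg = 11900 × 9.81 = 1.1674×10^5 N.
Dynamic pressure q = 0.5 × 0.303 × 192² = 5585 Pa.
CL = W/(q·S) = 1.1674×10^5 / (5585 × 41.4) = 0.5049.
CD = 0.0234 + 0.0515 × 0.5049² = 0.03653.
D = q·S·CD = 5585 × 41.4 × 0.03653 = 8446 N

D = 8450 N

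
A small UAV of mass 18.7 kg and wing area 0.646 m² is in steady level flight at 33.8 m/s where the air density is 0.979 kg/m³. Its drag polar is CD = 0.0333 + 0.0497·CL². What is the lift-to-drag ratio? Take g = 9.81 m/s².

In steady level flight, lift balances weight: W = mg = 18.7 × 9.81 = 183.45 N.
q = ½ρv² = ½ × 0.979 × 33.8² = 559.2 Pa.
CL = 2W/(ρv²S) = 2×183.45/(0.979×33.8²×0.646) = 0.5078.
CD = 0.0333 + 0.0497 × 0.5078² = 0.04612.
L/D = CL/CD = 0.5078 / 0.04612 = 11

L/D = 11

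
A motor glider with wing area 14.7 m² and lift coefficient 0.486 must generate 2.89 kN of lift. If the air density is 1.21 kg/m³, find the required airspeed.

L = ½ρv²S·CL ⇒ v = √(2L/(ρ·S·CL))
v = √(2 × 2890 / (1.21 × 14.7 × 0.486)) = √668.6 = 25.9 m/s

v = 25.9 m/s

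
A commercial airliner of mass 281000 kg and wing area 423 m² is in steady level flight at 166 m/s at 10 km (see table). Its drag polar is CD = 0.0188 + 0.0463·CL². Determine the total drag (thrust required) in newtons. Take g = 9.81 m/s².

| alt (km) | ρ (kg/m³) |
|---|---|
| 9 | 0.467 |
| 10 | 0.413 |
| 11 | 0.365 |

At 10 km, from the table: ρ = 0.413 kg/m³.
In steady level flight, lift balances weight: W = mg = 281000 × 9.81 = 2.7566×10^6 N.
Dynamic pressure q = 0.5 × 0.413 × 166² = 5690 Pa.
CL = 2W/(ρv²S) = 2×2.7566×10^6/(0.413×166²×423) = 1.145.
CD = 0.0188 + 0.0463 × 1.145² = 0.07953.
D = q·S·CD = 5690 × 423 × 0.07953 = 1.914×10^5 N

D = 1.91×10^5 N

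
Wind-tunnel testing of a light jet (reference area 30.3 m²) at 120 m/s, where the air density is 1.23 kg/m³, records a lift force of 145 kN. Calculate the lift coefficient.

CL = 0.54

From L = ½ρv²S·CL, rearranging gives CL = 2L/(ρv²S).
CL = 2 × 1.45×10^5 / (1.23 × 120² × 30.3) = 0.54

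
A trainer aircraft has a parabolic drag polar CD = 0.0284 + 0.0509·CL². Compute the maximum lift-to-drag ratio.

For CD = CD0 + K·CL², (L/D)max occurs at CL* = √(CD0/K) and equals 1/(2√(K·CD0)).
(L/D)max = 1/(2√(0.0509 × 0.0284)) = 1/(2 × 0.03802) = 13.2

(L/D)max = 13.2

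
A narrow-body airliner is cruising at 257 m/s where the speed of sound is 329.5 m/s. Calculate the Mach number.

M = v/a = 257 / 329.5 = 0.78

M = 0.78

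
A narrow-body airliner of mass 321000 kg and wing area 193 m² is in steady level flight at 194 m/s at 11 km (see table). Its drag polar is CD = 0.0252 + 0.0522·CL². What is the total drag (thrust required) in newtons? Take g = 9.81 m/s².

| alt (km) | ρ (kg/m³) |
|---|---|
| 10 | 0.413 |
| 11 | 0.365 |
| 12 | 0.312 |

At 11 km, from the table: ρ = 0.365 kg/m³.
Level flight ⇒ L = W = m·g = 321000 × 9.81 = 3.149×10^6 N.
Dynamic pressure q = 0.5 × 0.365 × 194² = 6869 Pa.
CL = 2W/(ρv²S) = 2×3.149×10^6/(0.365×194²×193) = 2.375.
CD = 0.0252 + 0.0522 × 2.375² = 0.3198.
D = q·S·CD = 6869 × 193 × 0.3198 = 4.239×10^5 N

D = 4.24×10^5 N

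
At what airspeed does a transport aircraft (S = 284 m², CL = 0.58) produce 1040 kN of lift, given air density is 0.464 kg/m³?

L = ½ρv²S·CL ⇒ v = √(2L/(ρ·S·CL))
v = √(2 × 1.04×10^6 / (0.464 × 284 × 0.58)) = √27210 = 165 m/s

v = 165 m/s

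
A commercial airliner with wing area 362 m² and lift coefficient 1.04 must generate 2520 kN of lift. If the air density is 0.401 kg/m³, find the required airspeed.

L = ½ρv²S·CL ⇒ v = √(2L/(ρ·S·CL))
v = √(2 × 2.52×10^6 / (0.401 × 362 × 1.04)) = √33380 = 183 m/s

v = 183 m/s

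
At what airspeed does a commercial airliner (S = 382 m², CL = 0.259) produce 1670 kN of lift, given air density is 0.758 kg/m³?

v = 211 m/s

L = ½ρv²S·CL ⇒ v = √(2L/(ρ·S·CL))
v = √(2 × 1.67×10^6 / (0.758 × 382 × 0.259)) = √44540 = 211 m/s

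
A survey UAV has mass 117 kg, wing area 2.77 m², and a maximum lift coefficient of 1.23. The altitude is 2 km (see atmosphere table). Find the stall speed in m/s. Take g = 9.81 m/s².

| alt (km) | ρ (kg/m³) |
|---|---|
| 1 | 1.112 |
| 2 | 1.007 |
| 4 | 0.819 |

At 2 km, from the table: ρ = 1.007 kg/m³.
Stall occurs when L = W at CL,max. W = mg = 117 × 9.81 = 1148 N.
V_stall = √(2W/(ρ·S·CL,max)) = √(2 × 1148 / (1.007 × 2.77 × 1.23))
V_stall = √669.1 = 25.9 m/s

V_stall = 25.9 m/s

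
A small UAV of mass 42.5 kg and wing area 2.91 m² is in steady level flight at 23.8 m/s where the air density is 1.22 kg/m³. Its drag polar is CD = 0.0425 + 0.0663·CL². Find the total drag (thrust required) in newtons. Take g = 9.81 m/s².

D = 54.2 N

Weight W = mg = 42.5 × 9.81 = 416.93 N; in level flight L = W.
Dynamic pressure q = 0.5 × 1.22 × 23.8² = 345.5 Pa.
CL = 2W/(ρv²S) = 2×416.93/(1.22×23.8²×2.91) = 0.4146.
CD = 0.0425 + 0.0663 × 0.4146² = 0.0539.
D = q·S·CD = 345.5 × 2.91 × 0.0539 = 54.2 N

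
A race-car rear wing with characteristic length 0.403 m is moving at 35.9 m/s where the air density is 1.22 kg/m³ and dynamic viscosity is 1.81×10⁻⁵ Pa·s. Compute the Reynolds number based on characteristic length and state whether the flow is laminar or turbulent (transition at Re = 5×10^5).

Re = ρ·v·c/μ = 1.22 × 35.9 × 0.403 / (1.81×10⁻⁵) = 9.75×10^5
Since 9.75×10^5 > 5×10^5, the flow is turbulent.

Re = 9.75×10^5 (turbulent)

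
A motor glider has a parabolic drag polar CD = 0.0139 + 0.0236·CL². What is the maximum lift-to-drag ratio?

For CD = CD0 + K·CL², (L/D)max occurs at CL* = √(CD0/K) and equals 1/(2√(K·CD0)).
(L/D)max = 1/(2√(0.0236 × 0.0139)) = 1/(2 × 0.01811) = 27.6

(L/D)max = 27.6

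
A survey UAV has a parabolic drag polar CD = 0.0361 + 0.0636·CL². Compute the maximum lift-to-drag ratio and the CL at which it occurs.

For CD = CD0 + K·CL², (L/D)max occurs at CL* = √(CD0/K) and equals 1/(2√(K·CD0)).
(L/D)max = 1/(2√(0.0636 × 0.0361)) = 1/(2 × 0.04792) = 10.4
CL* = √(0.0361/0.0636) = 0.753

(L/D)max = 10.4, at CL = 0.753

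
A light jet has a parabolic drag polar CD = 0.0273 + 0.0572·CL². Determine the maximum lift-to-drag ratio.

(L/D)max = 12.7

For CD = CD0 + K·CL², (L/D)max occurs at CL* = √(CD0/K) and equals 1/(2√(K·CD0)).
(L/D)max = 1/(2√(0.0572 × 0.0273)) = 1/(2 × 0.03952) = 12.7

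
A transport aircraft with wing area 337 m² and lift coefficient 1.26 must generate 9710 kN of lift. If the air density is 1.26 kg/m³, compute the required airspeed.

v = 191 m/s

L = ½ρv²S·CL ⇒ v = √(2L/(ρ·S·CL))
v = √(2 × 9.71×10^6 / (1.26 × 337 × 1.26)) = √36300 = 191 m/s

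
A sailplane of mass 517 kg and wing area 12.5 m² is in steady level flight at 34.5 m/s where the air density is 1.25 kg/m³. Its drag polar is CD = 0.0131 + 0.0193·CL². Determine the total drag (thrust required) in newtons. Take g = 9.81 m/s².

D = 175 N

In steady level flight, lift balances weight: W = mg = 517 × 9.81 = 5071.8 N.
Dynamic pressure q = 0.5 × 1.25 × 34.5² = 743.9 Pa.
Required CL = L/(qS) = 5071.8/(743.9·12.5) = 0.5454.
CD = 0.0131 + 0.0193 × 0.5454² = 0.01884.
D = q·S·CD = 743.9 × 12.5 × 0.01884 = 175.2 N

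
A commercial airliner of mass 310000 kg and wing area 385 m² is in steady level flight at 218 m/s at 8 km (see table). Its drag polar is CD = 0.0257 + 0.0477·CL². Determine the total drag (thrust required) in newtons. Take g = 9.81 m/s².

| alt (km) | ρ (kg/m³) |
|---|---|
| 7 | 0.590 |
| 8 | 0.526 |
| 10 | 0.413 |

At 8 km, from the table: ρ = 0.526 kg/m³.
In steady level flight, lift balances weight: W = mg = 310000 × 9.81 = 3.0411×10^6 N.
Dynamic pressure q = 0.5 × 0.526 × 218² = 12500 Pa.
CL = W/(q·S) = 3.0411×10^6 / (12500 × 385) = 0.632.
CD = 0.0257 + 0.0477 × 0.632² = 0.04475.
D = q·S·CD = 12500 × 385 × 0.04475 = 2.153×10^5 N

D = 2.15×10^5 N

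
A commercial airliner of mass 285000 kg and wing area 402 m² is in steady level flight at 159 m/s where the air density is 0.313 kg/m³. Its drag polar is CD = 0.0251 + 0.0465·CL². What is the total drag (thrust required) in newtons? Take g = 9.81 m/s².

D = 2.68×10^5 N

Weight W = mg = 285000 × 9.81 = 2.7958×10^6 N; in level flight L = W.
Dynamic pressure q = 0.5 × 0.313 × 159² = 3956 Pa.
CL = W/(q·S) = 2.7958×10^6 / (3956 × 402) = 1.758.
CD = 0.0251 + 0.0465 × 1.758² = 0.1688.
D = q·S·CD = 3956 × 402 × 0.1688 = 2.685×10^5 N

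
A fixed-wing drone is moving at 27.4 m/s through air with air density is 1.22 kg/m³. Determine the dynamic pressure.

q = 458 Pa

q = ½ρv² = ½ × 1.22 × 27.4² = 458 Pa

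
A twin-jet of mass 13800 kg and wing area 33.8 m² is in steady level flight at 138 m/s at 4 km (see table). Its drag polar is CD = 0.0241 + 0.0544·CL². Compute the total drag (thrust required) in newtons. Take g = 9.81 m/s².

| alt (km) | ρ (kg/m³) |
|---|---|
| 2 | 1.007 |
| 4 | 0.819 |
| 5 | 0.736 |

D = 10100 N

At 4 km, from the table: ρ = 0.819 kg/m³.
In steady level flight, lift balances weight: W = mg = 13800 × 9.81 = 1.3538×10^5 N.
q = ½ρv² = ½ × 0.819 × 138² = 7799 Pa.
CL = W/(q·S) = 1.3538×10^5 / (7799 × 33.8) = 0.5136.
CD = 0.0241 + 0.0544 × 0.5136² = 0.03845.
D = q·S·CD = 7799 × 33.8 × 0.03845 = 10130 N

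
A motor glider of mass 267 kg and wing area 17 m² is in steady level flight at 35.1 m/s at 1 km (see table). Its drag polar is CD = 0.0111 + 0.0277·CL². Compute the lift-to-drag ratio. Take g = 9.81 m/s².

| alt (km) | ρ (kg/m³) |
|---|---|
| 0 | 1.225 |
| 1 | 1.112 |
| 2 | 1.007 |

At 1 km, from the table: ρ = 1.112 kg/m³.
Weight W = mg = 267 × 9.81 = 2619.3 N; in level flight L = W.
q = ½ρv² = ½ × 1.112 × 35.1² = 685 Pa.
CL = 2W/(ρv²S) = 2×2619.3/(1.112×35.1²×17) = 0.2249.
CD = 0.0111 + 0.0277 × 0.2249² = 0.0125.
L/D = CL/CD = 0.2249 / 0.0125 = 18

L/D = 18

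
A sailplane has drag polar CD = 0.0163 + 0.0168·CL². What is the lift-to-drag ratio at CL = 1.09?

L/D = 30.1

CD = 0.0163 + 0.0168 × 1.09² = 0.03626
L/D = CL/CD = 1.09 / 0.03626 = 30.1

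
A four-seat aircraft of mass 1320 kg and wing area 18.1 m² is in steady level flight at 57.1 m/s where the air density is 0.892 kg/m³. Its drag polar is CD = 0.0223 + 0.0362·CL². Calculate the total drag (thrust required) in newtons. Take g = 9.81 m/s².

D = 818 N

Weight W = mg = 1320 × 9.81 = 12949 N; in level flight L = W.
Dynamic pressure q = 0.5 × 0.892 × 57.1² = 1454 Pa.
CL = W/(q·S) = 12949 / (1454 × 18.1) = 0.492.
CD = 0.0223 + 0.0362 × 0.492² = 0.03106.
D = q·S·CD = 1454 × 18.1 × 0.03106 = 817.6 N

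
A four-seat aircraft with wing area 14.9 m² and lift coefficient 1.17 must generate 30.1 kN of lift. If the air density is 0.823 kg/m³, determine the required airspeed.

v = 64.8 m/s

L = ½ρv²S·CL ⇒ v = √(2L/(ρ·S·CL))
v = √(2 × 30100 / (0.823 × 14.9 × 1.17)) = √4196 = 64.8 m/s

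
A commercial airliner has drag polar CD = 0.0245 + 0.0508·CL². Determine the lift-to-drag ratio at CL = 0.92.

CD = 0.0245 + 0.0508 × 0.92² = 0.0675
L/D = CL/CD = 0.92 / 0.0675 = 13.6

L/D = 13.6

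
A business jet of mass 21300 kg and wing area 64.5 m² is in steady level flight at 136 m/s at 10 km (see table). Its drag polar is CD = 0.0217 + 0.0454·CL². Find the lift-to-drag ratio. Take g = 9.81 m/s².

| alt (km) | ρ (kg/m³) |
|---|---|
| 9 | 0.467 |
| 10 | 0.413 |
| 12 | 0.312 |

L/D = 15.6

At 10 km, from the table: ρ = 0.413 kg/m³.
In steady level flight, lift balances weight: W = mg = 21300 × 9.81 = 2.0895×10^5 N.
Dynamic pressure q = 0.5 × 0.413 × 136² = 3819 Pa.
CL = 2W/(ρv²S) = 2×2.0895×10^5/(0.413×136²×64.5) = 0.8482.
CD = 0.0217 + 0.0454 × 0.8482² = 0.05436.
L/D = CL/CD = 0.8482 / 0.05436 = 15.6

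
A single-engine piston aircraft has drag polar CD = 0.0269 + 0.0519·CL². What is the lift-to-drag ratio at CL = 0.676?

L/D = 13.4

CD = 0.0269 + 0.0519 × 0.676² = 0.05062
L/D = CL/CD = 0.676 / 0.05062 = 13.4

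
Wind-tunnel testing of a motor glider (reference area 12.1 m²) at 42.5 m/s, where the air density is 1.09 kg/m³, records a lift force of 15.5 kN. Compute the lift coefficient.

From L = ½ρv²S·CL, rearranging gives CL = 2L/(ρv²S).
CL = 2 × 15500 / (1.09 × 42.5² × 12.1) = 1.3

CL = 1.3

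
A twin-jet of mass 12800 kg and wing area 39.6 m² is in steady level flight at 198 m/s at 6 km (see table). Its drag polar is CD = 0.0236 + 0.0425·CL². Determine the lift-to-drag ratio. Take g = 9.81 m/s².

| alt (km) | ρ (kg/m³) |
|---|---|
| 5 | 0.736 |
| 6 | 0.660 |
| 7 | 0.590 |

At 6 km, from the table: ρ = 0.660 kg/m³.
Weight W = mg = 12800 × 9.81 = 1.2557×10^5 N; in level flight L = W.
Dynamic pressure q = 0.5 × 0.66 × 198² = 12940 Pa.
CL = W/(q·S) = 1.2557×10^5 / (12940 × 39.6) = 0.2451.
CD = 0.0236 + 0.0425 × 0.2451² = 0.02615.
L/D = CL/CD = 0.2451 / 0.02615 = 9.37

L/D = 9.37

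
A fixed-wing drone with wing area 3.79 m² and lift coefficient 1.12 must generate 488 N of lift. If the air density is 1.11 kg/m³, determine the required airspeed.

v = 14.4 m/s

L = ½ρv²S·CL ⇒ v = √(2L/(ρ·S·CL))
v = √(2 × 488 / (1.11 × 3.79 × 1.12)) = √207.1 = 14.4 m/s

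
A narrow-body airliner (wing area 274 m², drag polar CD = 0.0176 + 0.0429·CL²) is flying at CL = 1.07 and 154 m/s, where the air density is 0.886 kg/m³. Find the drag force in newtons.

CD = 0.0176 + 0.0429 × 1.07² = 0.06672
D = ½ρv²S·CD = ½ × 0.886 × 154² × 274 × 0.06672 = 1.92×10^5 N

D = 1.92×10^5 N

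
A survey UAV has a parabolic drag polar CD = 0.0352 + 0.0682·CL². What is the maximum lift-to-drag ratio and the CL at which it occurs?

(L/D)max = 10.2, at CL = 0.718

For CD = CD0 + K·CL², (L/D)max occurs at CL* = √(CD0/K) and equals 1/(2√(K·CD0)).
(L/D)max = 1/(2√(0.0682 × 0.0352)) = 1/(2 × 0.049) = 10.2
CL* = √(0.0352/0.0682) = 0.718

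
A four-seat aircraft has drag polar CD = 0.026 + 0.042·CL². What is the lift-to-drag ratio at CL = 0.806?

CD = 0.026 + 0.042 × 0.806² = 0.05328
L/D = CL/CD = 0.806 / 0.05328 = 15.1

L/D = 15.1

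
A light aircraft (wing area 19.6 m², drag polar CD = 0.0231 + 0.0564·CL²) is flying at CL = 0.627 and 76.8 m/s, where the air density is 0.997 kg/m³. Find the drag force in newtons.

D = 2610 N

CD = 0.0231 + 0.0564 × 0.627² = 0.04527
D = ½ρv²S·CD = ½ × 0.997 × 76.8² × 19.6 × 0.04527 = 2610 N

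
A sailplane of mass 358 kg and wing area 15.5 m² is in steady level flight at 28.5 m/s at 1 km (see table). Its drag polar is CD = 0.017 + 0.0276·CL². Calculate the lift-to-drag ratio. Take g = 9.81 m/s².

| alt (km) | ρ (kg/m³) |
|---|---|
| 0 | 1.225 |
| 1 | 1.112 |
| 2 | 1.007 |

L/D = 21

At 1 km, from the table: ρ = 1.112 kg/m³.
In steady level flight, lift balances weight: W = mg = 358 × 9.81 = 3512 N.
Dynamic pressure q = 0.5 × 1.112 × 28.5² = 451.6 Pa.
CL = 2W/(ρv²S) = 2×3512/(1.112×28.5²×15.5) = 0.5017.
CD = 0.017 + 0.0276 × 0.5017² = 0.02395.
L/D = CL/CD = 0.5017 / 0.02395 = 21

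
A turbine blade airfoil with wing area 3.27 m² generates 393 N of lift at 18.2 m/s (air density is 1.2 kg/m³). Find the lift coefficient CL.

CL = 0.605

From L = ½ρv²S·CL, rearranging gives CL = 2L/(ρv²S).
CL = 2 × 393 / (1.2 × 18.2² × 3.27) = 0.605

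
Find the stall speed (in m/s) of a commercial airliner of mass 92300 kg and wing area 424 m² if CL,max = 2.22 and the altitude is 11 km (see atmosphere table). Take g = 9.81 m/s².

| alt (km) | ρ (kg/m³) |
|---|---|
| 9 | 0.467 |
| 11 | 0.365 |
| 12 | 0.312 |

At 11 km, from the table: ρ = 0.365 kg/m³.
At stall, lift equals weight: L = W = m·g = 92300 × 9.81 = 9.055×10^5 N.
V_stall = √(2W/(ρ·S·CL,max)) = √(2 × 9.055×10^5 / (0.365 × 424 × 2.22))
V_stall = √5271 = 72.6 m/s

V_stall = 72.6 m/s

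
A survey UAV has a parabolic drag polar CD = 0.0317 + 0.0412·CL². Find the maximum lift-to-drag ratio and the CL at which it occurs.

(L/D)max = 13.8, at CL = 0.877

For CD = CD0 + K·CL², (L/D)max occurs at CL* = √(CD0/K) and equals 1/(2√(K·CD0)).
(L/D)max = 1/(2√(0.0412 × 0.0317)) = 1/(2 × 0.03614) = 13.8
CL* = √(0.0317/0.0412) = 0.877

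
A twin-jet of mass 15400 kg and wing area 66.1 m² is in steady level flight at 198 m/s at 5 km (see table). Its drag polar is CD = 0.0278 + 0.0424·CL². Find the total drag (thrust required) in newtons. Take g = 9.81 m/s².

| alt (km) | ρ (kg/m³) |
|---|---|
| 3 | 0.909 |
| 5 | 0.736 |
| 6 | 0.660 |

D = 27500 N

At 5 km, from the table: ρ = 0.736 kg/m³.
Weight W = mg = 15400 × 9.81 = 1.5107×10^5 N; in level flight L = W.
q = ½ρv² = ½ × 0.736 × 198² = 14430 Pa.
CL = 2W/(ρv²S) = 2×1.5107×10^5/(0.736×198²×66.1) = 0.1584.
CD = 0.0278 + 0.0424 × 0.1584² = 0.02886.
D = q·S·CD = 14430 × 66.1 × 0.02886 = 27530 N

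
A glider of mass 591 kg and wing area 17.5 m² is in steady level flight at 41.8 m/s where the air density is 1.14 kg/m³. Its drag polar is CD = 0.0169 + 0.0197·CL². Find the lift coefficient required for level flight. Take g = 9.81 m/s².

CL = 0.333

In steady level flight, lift balances weight: W = mg = 591 × 9.81 = 5797.7 N.
Dynamic pressure q = 0.5 × 1.14 × 41.8² = 995.9 Pa.
CL = W/(q·S) = 5797.7 / (995.9 × 17.5) = 0.3327.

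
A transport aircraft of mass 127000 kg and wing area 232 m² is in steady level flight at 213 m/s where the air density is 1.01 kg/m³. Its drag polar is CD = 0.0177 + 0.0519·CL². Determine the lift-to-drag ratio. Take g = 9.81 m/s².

L/D = 11.4

Level flight ⇒ L = W = m·g = 127000 × 9.81 = 1.2459×10^6 N.
q = ½ρv² = ½ × 1.01 × 213² = 22910 Pa.
CL = W/(q·S) = 1.2459×10^6 / (22910 × 232) = 0.2344.
CD = 0.0177 + 0.0519 × 0.2344² = 0.02055.
L/D = CL/CD = 0.2344 / 0.02055 = 11.4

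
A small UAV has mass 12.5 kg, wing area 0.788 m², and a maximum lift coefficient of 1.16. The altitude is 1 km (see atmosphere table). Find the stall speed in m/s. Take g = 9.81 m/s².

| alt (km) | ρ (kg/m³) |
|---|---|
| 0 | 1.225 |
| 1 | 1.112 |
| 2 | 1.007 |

At 1 km, from the table: ρ = 1.112 kg/m³.
Stall occurs when L = W at CL,max. W = mg = 12.5 × 9.81 = 122.6 N.
V_stall = √(2W/(ρ·S·CL,max)) = √(2 × 122.6 / (1.112 × 0.788 × 1.16))
V_stall = √241.3 = 15.5 m/s

V_stall = 15.5 m/s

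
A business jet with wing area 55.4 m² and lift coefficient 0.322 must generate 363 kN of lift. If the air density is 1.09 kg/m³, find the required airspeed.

v = 193 m/s

L = ½ρv²S·CL ⇒ v = √(2L/(ρ·S·CL))
v = √(2 × 3.63×10^5 / (1.09 × 55.4 × 0.322)) = √37340 = 193 m/s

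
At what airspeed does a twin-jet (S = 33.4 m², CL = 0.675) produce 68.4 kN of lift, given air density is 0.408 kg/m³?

L = ½ρv²S·CL ⇒ v = √(2L/(ρ·S·CL))
v = √(2 × 68400 / (0.408 × 33.4 × 0.675)) = √14870 = 122 m/s

v = 122 m/s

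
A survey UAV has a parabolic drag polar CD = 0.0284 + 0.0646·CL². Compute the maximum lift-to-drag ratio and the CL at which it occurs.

(L/D)max = 11.7, at CL = 0.663

For CD = CD0 + K·CL², (L/D)max occurs at CL* = √(CD0/K) and equals 1/(2√(K·CD0)).
(L/D)max = 1/(2√(0.0646 × 0.0284)) = 1/(2 × 0.04283) = 11.7
CL* = √(0.0284/0.0646) = 0.663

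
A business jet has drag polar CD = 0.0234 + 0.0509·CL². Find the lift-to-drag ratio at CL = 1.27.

CD = 0.0234 + 0.0509 × 1.27² = 0.1055
L/D = CL/CD = 1.27 / 0.1055 = 12

L/D = 12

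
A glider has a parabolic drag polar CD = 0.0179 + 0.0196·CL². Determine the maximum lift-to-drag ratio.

(L/D)max = 26.7

For CD = CD0 + K·CL², (L/D)max occurs at CL* = √(CD0/K) and equals 1/(2√(K·CD0)).
(L/D)max = 1/(2√(0.0196 × 0.0179)) = 1/(2 × 0.01873) = 26.7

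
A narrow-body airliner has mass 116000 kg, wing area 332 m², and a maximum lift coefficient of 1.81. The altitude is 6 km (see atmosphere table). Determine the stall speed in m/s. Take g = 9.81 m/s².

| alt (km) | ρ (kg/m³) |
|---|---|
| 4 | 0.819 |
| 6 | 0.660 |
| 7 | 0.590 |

V_stall = 75.8 m/s

At 6 km, from the table: ρ = 0.660 kg/m³.
Stall occurs when L = W at CL,max. W = mg = 116000 × 9.81 = 1.138×10^6 N.
From L = ½ρV²S·CL,max = W: V_stall = √(2W/(ρSCL,max)) = √(2·1.138×10^6/(0.66·332·1.81))
V_stall = √5738 = 75.8 m/s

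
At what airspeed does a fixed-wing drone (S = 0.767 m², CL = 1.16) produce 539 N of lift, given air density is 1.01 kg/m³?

v = 34.6 m/s

L = ½ρv²S·CL ⇒ v = √(2L/(ρ·S·CL))
v = √(2 × 539 / (1.01 × 0.767 × 1.16)) = √1200 = 34.6 m/s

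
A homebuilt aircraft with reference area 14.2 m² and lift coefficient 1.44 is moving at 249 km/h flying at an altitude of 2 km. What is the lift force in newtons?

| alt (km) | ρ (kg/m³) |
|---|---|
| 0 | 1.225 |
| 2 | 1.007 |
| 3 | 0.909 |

L = 49300 N

At 2 km, from the table: ρ = 1.007 kg/m³.
Convert speed: v = 249 km/h ÷ 3.6 = 69.17 m/s.
L = ½ρv²S·CL = ½ × 1.007 × 69.17² × 14.2 × 1.44 = 49300 N ≈ 49.3 kN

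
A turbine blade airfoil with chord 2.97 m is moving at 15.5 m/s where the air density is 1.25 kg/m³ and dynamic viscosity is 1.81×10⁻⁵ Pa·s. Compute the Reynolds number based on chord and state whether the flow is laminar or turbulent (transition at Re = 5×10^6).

Re = 3.18×10^6 (laminar)

Re = ρ·v·c/μ = 1.25 × 15.5 × 2.97 / (1.81×10⁻⁵) = 3.18×10^6
Since 3.18×10^6 < 5×10^6, the flow is laminar.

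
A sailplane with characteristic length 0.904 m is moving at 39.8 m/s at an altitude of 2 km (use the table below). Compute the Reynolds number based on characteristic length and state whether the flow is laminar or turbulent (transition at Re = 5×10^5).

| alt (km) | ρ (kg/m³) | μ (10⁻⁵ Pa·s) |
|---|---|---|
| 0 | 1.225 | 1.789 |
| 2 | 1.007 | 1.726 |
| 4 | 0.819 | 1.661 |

Re = 2.1×10^6 (turbulent)

At 2 km, from the table: ρ = 1.007 kg/m³, μ = 1.726×10⁻⁵ Pa·s.
Re = ρ·v·c/μ = 1.007 × 39.8 × 0.904 / (1.726×10⁻⁵) = 2.1×10^6
Since 2.1×10^6 > 5×10^5, the flow is turbulent.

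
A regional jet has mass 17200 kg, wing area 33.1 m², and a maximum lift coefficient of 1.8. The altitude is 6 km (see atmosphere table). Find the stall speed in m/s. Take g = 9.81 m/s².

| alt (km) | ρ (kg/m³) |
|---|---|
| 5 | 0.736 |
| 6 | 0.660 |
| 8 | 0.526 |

At 6 km, from the table: ρ = 0.660 kg/m³.
Stall occurs when L = W at CL,max. W = mg = 17200 × 9.81 = 1.687×10^5 N.
V_stall = √(2W/(ρ·S·CL,max)) = √(2 × 1.687×10^5 / (0.66 × 33.1 × 1.8))
V_stall = √8582 = 92.6 m/s

V_stall = 92.6 m/s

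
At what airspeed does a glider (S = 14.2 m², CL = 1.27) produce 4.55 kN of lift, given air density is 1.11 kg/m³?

L = ½ρv²S·CL ⇒ v = √(2L/(ρ·S·CL))
v = √(2 × 4550 / (1.11 × 14.2 × 1.27)) = √454.6 = 21.3 m/s

v = 21.3 m/s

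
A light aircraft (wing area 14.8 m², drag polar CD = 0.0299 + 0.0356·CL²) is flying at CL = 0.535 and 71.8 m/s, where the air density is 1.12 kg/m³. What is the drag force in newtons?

CD = 0.0299 + 0.0356 × 0.535² = 0.04009
D = ½ρv²S·CD = ½ × 1.12 × 71.8² × 14.8 × 0.04009 = 1710 N

D = 1710 N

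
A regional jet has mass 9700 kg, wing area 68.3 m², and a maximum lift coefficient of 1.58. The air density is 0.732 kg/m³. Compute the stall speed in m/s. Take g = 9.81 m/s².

Stall occurs when L = W at CL,max. W = mg = 9700 × 9.81 = 95160 N.
V_stall = √(2W/(ρ·S·CL,max)) = √(2 × 95160 / (0.732 × 68.3 × 1.58))
V_stall = √2409 = 49.1 m/s

V_stall = 49.1 m/s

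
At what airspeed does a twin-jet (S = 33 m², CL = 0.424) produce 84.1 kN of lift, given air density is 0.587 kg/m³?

v = 143 m/s

L = ½ρv²S·CL ⇒ v = √(2L/(ρ·S·CL))
v = √(2 × 84100 / (0.587 × 33 × 0.424)) = √20480 = 143 m/s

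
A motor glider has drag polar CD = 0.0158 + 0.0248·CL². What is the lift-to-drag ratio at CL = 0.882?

L/D = 25.1

CD = 0.0158 + 0.0248 × 0.882² = 0.03509
L/D = CL/CD = 0.882 / 0.03509 = 25.1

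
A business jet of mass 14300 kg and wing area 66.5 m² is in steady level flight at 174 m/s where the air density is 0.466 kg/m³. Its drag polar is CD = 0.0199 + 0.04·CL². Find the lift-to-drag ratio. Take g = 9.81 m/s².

L/D = 12.7

Weight W = mg = 14300 × 9.81 = 1.4028×10^5 N; in level flight L = W.
q = ½ρv² = ½ × 0.466 × 174² = 7054 Pa.
CL = 2W/(ρv²S) = 2×1.4028×10^5/(0.466×174²×66.5) = 0.299.
CD = 0.0199 + 0.04 × 0.299² = 0.02348.
L/D = CL/CD = 0.299 / 0.02348 = 12.7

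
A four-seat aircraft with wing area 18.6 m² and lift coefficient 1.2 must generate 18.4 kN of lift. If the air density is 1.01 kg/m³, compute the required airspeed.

v = 40.4 m/s

L = ½ρv²S·CL ⇒ v = √(2L/(ρ·S·CL))
v = √(2 × 18400 / (1.01 × 18.6 × 1.2)) = √1632 = 40.4 m/s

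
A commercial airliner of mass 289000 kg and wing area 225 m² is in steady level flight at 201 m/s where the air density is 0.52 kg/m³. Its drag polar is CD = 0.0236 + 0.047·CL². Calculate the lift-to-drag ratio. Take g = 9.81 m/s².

Level flight ⇒ L = W = m·g = 289000 × 9.81 = 2.8351×10^6 N.
q = ½ρv² = ½ × 0.52 × 201² = 10500 Pa.
CL = 2W/(ρv²S) = 2×2.8351×10^6/(0.52×201²×225) = 1.2.
CD = 0.0236 + 0.047 × 1.2² = 0.09123.
L/D = CL/CD = 1.2 / 0.09123 = 13.1

L/D = 13.1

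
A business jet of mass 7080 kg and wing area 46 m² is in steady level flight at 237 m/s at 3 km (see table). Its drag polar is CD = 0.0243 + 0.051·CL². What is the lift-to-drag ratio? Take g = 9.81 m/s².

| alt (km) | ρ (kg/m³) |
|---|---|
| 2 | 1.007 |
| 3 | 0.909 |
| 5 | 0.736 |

L/D = 2.42

At 3 km, from the table: ρ = 0.909 kg/m³.
Weight W = mg = 7080 × 9.81 = 69455 N; in level flight L = W.
Dynamic pressure q = 0.5 × 0.909 × 237² = 25530 Pa.
Required CL = L/(qS) = 69455/(25530·46) = 0.05914.
CD = 0.0243 + 0.051 × 0.05914² = 0.02448.
L/D = CL/CD = 0.05914 / 0.02448 = 2.42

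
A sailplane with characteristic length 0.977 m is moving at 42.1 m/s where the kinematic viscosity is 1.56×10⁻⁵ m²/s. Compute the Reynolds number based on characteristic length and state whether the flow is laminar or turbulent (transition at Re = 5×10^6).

Re = 2.64×10^6 (laminar)

Re = v·c/ν = 42.1 × 0.977 / (1.56×10⁻⁵) = 2.64×10^6
Since 2.64×10^6 < 5×10^6, the flow is laminar.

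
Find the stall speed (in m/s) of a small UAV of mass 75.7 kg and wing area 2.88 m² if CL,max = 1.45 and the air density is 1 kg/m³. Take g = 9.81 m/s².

At stall, lift equals weight: L = W = m·g = 75.7 × 9.81 = 742.6 N.
From L = ½ρV²S·CL,max = W: V_stall = √(2W/(ρSCL,max)) = √(2·742.6/(1·2.88·1.45))
V_stall = √355.7 = 18.9 m/s

V_stall = 18.9 m/s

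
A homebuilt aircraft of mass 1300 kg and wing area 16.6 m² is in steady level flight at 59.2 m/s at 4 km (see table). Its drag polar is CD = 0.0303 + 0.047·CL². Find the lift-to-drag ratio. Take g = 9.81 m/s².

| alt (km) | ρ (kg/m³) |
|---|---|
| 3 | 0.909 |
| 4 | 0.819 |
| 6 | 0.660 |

L/D = 12.2

At 4 km, from the table: ρ = 0.819 kg/m³.
In steady level flight, lift balances weight: W = mg = 1300 × 9.81 = 12753 N.
Dynamic pressure q = 0.5 × 0.819 × 59.2² = 1435 Pa.
CL = W/(q·S) = 12753 / (1435 × 16.6) = 0.5353.
CD = 0.0303 + 0.047 × 0.5353² = 0.04377.
L/D = CL/CD = 0.5353 / 0.04377 = 12.2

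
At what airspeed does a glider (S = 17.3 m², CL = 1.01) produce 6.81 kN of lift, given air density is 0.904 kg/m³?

L = ½ρv²S·CL ⇒ v = √(2L/(ρ·S·CL))
v = √(2 × 6810 / (0.904 × 17.3 × 1.01)) = √862.3 = 29.4 m/s

v = 29.4 m/s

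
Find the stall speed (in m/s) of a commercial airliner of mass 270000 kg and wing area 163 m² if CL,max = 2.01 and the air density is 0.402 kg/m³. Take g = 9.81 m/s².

V_stall = 201 m/s

Stall occurs when L = W at CL,max. W = mg = 270000 × 9.81 = 2.649×10^6 N.
From L = ½ρV²S·CL,max = W: V_stall = √(2W/(ρSCL,max)) = √(2·2.649×10^6/(0.402·163·2.01))
V_stall = √40220 = 201 m/s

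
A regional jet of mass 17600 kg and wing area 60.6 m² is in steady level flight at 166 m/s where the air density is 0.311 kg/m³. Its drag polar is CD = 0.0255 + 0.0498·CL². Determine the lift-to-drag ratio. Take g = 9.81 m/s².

Level flight ⇒ L = W = m·g = 17600 × 9.81 = 1.7266×10^5 N.
q = ½ρv² = ½ × 0.311 × 166² = 4285 Pa.
CL = W/(q·S) = 1.7266×10^5 / (4285 × 60.6) = 0.6649.
CD = 0.0255 + 0.0498 × 0.6649² = 0.04752.
L/D = CL/CD = 0.6649 / 0.04752 = 14

L/D = 14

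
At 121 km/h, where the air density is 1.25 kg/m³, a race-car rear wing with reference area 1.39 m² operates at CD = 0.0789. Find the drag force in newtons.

D = 77.4 N

Convert speed: v = 121 km/h ÷ 3.6 = 33.61 m/s.
Dynamic pressure q = ½ρv² = ½ × 1.25 × 33.61² = 706.1 Pa.
D = q·S·CD = 706.1 × 1.39 × 0.0789 = 77.4 N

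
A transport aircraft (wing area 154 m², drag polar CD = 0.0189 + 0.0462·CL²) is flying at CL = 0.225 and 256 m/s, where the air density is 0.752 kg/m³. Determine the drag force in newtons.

CD = 0.0189 + 0.0462 × 0.225² = 0.02124
D = ½ρv²S·CD = ½ × 0.752 × 256² × 154 × 0.02124 = 80600 N

D = 80600 N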